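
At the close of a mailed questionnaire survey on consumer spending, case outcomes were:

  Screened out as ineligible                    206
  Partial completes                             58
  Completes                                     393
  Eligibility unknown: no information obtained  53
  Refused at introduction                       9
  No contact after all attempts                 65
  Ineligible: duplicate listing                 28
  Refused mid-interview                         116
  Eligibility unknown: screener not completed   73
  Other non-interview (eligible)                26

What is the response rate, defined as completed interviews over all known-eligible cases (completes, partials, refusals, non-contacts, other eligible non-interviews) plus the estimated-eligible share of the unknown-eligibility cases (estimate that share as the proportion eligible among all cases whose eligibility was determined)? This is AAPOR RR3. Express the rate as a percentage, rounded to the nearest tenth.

51.7%

Refused = 9 + 116 = 125
Unknown if eligible = 73 + 53 = 126
Ineligible = 206 + 28 = 234
Top: 393
Known eligible: 393 + 58 + 125 + 65 + 26 = 667
e = 667 / (667 + 234) = 667 / 901 = 0.7403
Eligible share of unknowns: 0.7403 × 126 = 93.28
Base: 667 + 93.28 = 760.28
RR3 = 393 / 760.28 = 0.5169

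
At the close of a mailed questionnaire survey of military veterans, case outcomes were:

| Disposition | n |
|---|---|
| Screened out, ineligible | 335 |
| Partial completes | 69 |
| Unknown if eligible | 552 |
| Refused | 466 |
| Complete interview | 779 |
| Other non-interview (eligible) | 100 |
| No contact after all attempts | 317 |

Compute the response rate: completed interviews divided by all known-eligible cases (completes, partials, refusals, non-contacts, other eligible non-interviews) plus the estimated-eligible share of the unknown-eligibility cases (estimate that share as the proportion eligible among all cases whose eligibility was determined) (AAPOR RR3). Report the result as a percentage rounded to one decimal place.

35.5%

Numerator: 779
Known eligible: 779 + 69 + 466 + 317 + 100 = 1731
e = 1731 / (1731 + 335) = 1731 / 2066 = 0.8379
e × U: 0.8379 × 552 = 462.52
Base: 1731 + 462.52 = 2193.52
RR3 = 779 / 2193.52 = 0.3551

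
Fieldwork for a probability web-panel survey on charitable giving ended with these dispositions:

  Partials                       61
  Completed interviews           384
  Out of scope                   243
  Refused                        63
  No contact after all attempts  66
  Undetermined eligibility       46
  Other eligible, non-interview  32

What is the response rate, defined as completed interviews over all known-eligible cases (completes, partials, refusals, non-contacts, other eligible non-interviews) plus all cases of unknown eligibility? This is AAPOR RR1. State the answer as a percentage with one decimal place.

Top: 384
Base: 384 + 61 + 63 + 66 + 32 + 46 = 652
RR1 = 384 / 652 = 0.5890

58.9%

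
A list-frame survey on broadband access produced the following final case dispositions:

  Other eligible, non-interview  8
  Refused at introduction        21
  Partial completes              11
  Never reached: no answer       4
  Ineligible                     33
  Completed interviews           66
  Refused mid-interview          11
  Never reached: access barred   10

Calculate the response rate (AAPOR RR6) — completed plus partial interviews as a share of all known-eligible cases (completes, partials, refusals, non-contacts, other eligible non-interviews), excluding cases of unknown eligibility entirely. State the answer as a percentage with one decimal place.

Refusals = 21 + 11 = 32
Never reached = 4 + 10 = 14
Numerator → 66 + 11 = 77
Denominator → 66 + 11 + 32 + 14 + 8 = 131
RR6 = 77 / 131 = 0.5878

58.8%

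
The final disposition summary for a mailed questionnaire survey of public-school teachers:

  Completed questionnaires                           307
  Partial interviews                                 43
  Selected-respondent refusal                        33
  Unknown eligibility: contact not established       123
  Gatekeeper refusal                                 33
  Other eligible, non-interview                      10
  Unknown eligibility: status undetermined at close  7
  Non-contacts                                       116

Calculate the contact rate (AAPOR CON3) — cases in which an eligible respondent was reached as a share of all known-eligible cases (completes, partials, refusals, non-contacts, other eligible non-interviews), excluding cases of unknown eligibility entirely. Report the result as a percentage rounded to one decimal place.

78.6%

Declined to participate = 33 + 33 = 66
Eligibility not determined = 123 + 7 = 130
Num = 307 + 43 + 66 + 10 = 426
Denominator = 307 + 43 + 66 + 116 + 10 = 542
CON3 = 426 / 542 = 0.7860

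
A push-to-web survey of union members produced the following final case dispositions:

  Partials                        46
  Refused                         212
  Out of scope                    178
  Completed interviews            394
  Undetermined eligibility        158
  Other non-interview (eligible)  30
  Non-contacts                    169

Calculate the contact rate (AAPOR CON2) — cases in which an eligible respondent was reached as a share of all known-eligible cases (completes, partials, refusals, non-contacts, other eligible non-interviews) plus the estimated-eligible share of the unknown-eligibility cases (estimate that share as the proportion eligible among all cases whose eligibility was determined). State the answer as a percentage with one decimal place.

Num: 394 + 46 + 212 + 30 = 682
Known eligible: 394 + 46 + 212 + 169 + 30 = 851
e = 851 / (851 + 178) = 851 / 1029 = 0.8270
e × U: 0.8270 × 158 = 130.67
Base: 851 + 130.67 = 981.67
CON2 = 682 / 981.67 = 0.6947

69.5%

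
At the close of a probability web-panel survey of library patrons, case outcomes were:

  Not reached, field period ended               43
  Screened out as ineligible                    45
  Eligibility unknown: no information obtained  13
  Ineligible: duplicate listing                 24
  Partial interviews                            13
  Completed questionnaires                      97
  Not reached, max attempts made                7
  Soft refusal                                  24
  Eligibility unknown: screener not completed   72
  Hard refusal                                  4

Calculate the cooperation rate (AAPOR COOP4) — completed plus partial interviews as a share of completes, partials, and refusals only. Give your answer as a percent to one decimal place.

79.7%

Refusals = 4 + 24 = 28
Never reached = 43 + 7 = 50
Unknown if eligible = 72 + 13 = 85
Not eligible = 45 + 24 = 69
Top = 97 + 13 = 110
Denom = 97 + 13 + 28 = 138
COOP4 = 110 / 138 = 0.7971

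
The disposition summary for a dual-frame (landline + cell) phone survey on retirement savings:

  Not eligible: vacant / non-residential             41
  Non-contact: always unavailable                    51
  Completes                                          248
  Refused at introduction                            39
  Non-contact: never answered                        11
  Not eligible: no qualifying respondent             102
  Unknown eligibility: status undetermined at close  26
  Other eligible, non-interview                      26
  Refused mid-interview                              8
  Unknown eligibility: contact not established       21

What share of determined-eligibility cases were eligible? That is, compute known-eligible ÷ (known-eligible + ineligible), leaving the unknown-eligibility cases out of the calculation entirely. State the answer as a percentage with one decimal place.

Declined to participate = 39 + 8 = 47
Non-contacts = 11 + 51 = 62
Eligibility not determined = 21 + 26 = 47
Screened out, ineligible = 102 + 41 = 143
Determined eligible = 248 + 47 + 62 + 26 = 383
e = 383 / (383 + 143) = 383 / 526 = 0.7281

72.8%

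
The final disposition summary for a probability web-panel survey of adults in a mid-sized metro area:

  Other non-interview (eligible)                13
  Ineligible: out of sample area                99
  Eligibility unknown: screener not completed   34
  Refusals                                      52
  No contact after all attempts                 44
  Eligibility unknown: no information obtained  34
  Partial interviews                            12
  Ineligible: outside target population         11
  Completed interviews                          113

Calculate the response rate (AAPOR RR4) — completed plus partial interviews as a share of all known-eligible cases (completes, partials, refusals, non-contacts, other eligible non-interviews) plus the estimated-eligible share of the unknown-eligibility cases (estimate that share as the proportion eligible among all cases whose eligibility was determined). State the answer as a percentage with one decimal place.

44.6%

Eligibility not determined = 34 + 34 = 68
Not eligible = 11 + 99 = 110
Top → 113 + 12 = 125
Eligible (known) → 113 + 12 + 52 + 44 + 13 = 234
e = 234 / (234 + 110) = 234 / 344 = 0.6802
e × U → 0.6802 × 68 = 46.25
Denom → 234 + 46.25 = 280.25
RR4 = 125 / 280.25 = 0.4460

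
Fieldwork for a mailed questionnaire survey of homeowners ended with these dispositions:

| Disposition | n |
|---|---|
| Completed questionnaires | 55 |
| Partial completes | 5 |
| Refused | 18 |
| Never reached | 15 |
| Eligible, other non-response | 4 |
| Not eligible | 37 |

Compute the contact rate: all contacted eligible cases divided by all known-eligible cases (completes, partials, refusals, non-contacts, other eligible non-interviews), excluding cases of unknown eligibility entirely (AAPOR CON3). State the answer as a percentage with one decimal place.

Num → 55 + 5 + 18 + 4 = 82
Denom → 55 + 5 + 18 + 15 + 4 = 97
CON3 = 82 / 97 = 0.8454

84.5%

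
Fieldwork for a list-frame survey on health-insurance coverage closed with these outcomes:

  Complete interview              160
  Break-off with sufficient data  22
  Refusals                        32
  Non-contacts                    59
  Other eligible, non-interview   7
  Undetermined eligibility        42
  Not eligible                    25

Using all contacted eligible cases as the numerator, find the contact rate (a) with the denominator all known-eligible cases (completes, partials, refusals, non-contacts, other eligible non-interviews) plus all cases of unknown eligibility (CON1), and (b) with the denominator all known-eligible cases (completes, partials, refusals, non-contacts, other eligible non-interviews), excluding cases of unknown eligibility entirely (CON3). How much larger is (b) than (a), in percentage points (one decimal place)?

Numerator: 160 + 22 + 32 + 7 = 221
Denominator: 160 + 22 + 32 + 59 + 7 + 42 = 322
CON1 = 221 / 322 = 0.6863
Denominator: 160 + 22 + 32 + 59 + 7 = 280
CON3 = 221 / 280 = 0.7893
Difference = 78.93 − 68.63 = 10.30 percentage points

10.3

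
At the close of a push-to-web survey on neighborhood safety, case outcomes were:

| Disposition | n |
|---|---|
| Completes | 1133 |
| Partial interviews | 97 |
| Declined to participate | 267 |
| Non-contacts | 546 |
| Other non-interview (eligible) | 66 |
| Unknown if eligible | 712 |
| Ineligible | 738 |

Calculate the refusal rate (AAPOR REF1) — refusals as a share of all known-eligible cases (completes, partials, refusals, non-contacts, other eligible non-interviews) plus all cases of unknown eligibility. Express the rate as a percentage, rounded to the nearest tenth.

9.5%

Numerator: 267
Denominator: 1133 + 97 + 267 + 546 + 66 + 712 = 2821
REF1 = 267 / 2821 = 0.0946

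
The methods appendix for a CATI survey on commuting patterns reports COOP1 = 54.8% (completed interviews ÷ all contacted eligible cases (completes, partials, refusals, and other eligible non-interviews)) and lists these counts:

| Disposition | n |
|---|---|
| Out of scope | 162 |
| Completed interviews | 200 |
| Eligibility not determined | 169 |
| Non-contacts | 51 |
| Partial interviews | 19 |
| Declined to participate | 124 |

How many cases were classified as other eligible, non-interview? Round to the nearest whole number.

22

COOP1 = 200 / D = 0.548
D = 200 / 0.548 = 365.0
Remaining denominator categories sum to 343
other eligible, non-interview = 365.0 − 343 ≈ 22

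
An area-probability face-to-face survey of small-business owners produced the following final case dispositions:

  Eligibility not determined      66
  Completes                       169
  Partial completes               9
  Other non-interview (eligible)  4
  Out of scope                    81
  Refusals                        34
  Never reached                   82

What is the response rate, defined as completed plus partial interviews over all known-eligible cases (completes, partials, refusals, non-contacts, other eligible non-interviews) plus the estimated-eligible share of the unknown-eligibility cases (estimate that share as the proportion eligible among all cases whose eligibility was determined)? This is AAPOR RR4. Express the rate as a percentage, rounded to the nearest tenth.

50.9%

Numerator → 169 + 9 = 178
Eligible (known) → 169 + 9 + 34 + 82 + 4 = 298
e = 298 / (298 + 81) = 298 / 379 = 0.7863
Eligible share of unknowns → 0.7863 × 66 = 51.90
Denominator → 298 + 51.90 = 349.90
RR4 = 178 / 349.90 = 0.5087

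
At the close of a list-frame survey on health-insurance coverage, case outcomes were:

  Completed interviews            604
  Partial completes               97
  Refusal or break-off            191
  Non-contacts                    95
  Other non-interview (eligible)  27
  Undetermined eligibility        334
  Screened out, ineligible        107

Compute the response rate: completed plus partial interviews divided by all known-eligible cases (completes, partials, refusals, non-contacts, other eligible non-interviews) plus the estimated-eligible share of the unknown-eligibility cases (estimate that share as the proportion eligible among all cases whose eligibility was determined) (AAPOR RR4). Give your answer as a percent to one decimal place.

Num → 604 + 97 = 701
Known eligible → 604 + 97 + 191 + 95 + 27 = 1014
e = 1014 / (1014 + 107) = 1014 / 1121 = 0.9045
e × U → 0.9045 × 334 = 302.10
Denominator → 1014 + 302.10 = 1316.10
RR4 = 701 / 1316.10 = 0.5326

53.3%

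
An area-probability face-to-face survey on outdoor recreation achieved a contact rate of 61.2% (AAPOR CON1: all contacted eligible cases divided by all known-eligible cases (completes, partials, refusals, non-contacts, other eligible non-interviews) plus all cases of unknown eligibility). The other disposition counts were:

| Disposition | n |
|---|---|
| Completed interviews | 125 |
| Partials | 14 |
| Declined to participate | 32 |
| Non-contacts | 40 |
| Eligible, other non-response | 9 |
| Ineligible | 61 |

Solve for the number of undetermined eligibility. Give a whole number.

74

Num = 125 + 14 + 32 + 9 = 180
CON1 = 180 / D = 0.612
D = 180 / 0.612 = 294.1
Remaining denominator categories sum to 220
undetermined eligibility = 294.1 − 220 ≈ 74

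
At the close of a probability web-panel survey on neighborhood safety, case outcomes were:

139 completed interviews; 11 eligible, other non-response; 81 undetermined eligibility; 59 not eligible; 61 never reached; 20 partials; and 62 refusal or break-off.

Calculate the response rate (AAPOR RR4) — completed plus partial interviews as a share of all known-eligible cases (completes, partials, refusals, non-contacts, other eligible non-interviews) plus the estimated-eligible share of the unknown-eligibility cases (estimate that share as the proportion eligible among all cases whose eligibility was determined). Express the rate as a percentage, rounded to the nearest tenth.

44.1%

Top: 139 + 20 = 159
Determined eligible: 139 + 20 + 62 + 61 + 11 = 293
e = 293 / (293 + 59) = 293 / 352 = 0.8324
Estimated eligible among unknowns: 0.8324 × 81 = 67.42
Denom: 293 + 67.42 = 360.42
RR4 = 159 / 360.42 = 0.4412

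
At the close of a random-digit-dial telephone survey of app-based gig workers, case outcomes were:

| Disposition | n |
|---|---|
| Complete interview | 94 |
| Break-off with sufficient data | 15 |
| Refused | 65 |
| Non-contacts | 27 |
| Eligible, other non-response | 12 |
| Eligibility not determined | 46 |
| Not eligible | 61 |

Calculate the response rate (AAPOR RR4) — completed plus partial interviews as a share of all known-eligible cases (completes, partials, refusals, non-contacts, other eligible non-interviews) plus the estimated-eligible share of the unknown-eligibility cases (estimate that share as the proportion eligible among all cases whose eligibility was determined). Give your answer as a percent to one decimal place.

43.8%

Numerator: 94 + 15 = 109
Eligible (known): 94 + 15 + 65 + 27 + 12 = 213
e = 213 / (213 + 61) = 213 / 274 = 0.7774
Estimated eligible among unknowns: 0.7774 × 46 = 35.76
Denominator: 213 + 35.76 = 248.76
RR4 = 109 / 248.76 = 0.4382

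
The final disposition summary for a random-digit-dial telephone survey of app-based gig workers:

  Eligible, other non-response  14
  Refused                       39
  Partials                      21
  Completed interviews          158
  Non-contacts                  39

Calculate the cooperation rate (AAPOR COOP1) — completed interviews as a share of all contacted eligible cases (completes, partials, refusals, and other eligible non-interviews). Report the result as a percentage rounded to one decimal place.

Num = 158
Denom = 158 + 21 + 39 + 14 = 232
COOP1 = 158 / 232 = 0.6810

68.1%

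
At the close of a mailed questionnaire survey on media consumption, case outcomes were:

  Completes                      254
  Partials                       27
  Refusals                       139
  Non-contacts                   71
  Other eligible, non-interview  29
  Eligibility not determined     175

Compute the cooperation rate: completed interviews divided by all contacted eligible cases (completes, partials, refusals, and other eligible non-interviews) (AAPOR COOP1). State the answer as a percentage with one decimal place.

Num → 254
Base → 254 + 27 + 139 + 29 = 449
COOP1 = 254 / 449 = 0.5657

56.6%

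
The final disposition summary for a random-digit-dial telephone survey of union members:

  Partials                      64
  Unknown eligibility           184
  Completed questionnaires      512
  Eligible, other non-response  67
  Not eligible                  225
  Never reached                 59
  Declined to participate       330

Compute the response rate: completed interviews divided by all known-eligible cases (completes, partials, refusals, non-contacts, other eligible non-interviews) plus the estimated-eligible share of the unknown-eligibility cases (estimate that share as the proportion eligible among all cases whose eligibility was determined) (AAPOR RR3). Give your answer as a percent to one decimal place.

Top → 512
Known eligible → 512 + 64 + 330 + 59 + 67 = 1032
e = 1032 / (1032 + 225) = 1032 / 1257 = 0.8210
e × U → 0.8210 × 184 = 151.06
Base → 1032 + 151.06 = 1183.06
RR3 = 512 / 1183.06 = 0.4328

43.3%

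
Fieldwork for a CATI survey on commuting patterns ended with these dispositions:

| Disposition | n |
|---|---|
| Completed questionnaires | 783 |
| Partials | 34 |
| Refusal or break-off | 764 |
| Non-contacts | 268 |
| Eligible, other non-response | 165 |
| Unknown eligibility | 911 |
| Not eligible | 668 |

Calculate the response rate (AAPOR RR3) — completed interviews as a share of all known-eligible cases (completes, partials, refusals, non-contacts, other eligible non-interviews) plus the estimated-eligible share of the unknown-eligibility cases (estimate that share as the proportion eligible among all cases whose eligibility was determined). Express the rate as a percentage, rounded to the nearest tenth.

Top: 783
Determined eligible: 783 + 34 + 764 + 268 + 165 = 2014
e = 2014 / (2014 + 668) = 2014 / 2682 = 0.7509
Estimated eligible among unknowns: 0.7509 × 911 = 684.07
Denominator: 2014 + 684.07 = 2698.07
RR3 = 783 / 2698.07 = 0.2902

29.0%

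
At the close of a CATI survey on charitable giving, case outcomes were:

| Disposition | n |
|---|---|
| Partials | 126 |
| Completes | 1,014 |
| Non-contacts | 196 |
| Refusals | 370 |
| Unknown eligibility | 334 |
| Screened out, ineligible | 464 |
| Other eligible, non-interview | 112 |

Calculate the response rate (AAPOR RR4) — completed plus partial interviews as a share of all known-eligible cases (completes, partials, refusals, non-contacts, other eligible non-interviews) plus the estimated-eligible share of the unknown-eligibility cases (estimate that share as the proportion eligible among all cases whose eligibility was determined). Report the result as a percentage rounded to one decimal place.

Num = 1014 + 126 = 1140
Eligible (known) = 1014 + 126 + 370 + 196 + 112 = 1818
e = 1818 / (1818 + 464) = 1818 / 2282 = 0.7967
Estimated eligible among unknowns = 0.7967 × 334 = 266.10
Denominator = 1818 + 266.10 = 2084.10
RR4 = 1140 / 2084.10 = 0.5470

54.7%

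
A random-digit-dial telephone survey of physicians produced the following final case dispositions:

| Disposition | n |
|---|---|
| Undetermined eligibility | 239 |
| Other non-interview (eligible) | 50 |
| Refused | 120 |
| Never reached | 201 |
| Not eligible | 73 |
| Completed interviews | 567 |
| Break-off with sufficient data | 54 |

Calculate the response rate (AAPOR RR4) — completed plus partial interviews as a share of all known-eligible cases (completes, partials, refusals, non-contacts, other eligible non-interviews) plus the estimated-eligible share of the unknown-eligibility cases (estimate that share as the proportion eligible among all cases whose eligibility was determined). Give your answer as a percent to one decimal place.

51.1%

Top = 567 + 54 = 621
Known eligible = 567 + 54 + 120 + 201 + 50 = 992
e = 992 / (992 + 73) = 992 / 1065 = 0.9315
Estimated eligible among unknowns = 0.9315 × 239 = 222.63
Denom = 992 + 222.63 = 1214.63
RR4 = 621 / 1214.63 = 0.5113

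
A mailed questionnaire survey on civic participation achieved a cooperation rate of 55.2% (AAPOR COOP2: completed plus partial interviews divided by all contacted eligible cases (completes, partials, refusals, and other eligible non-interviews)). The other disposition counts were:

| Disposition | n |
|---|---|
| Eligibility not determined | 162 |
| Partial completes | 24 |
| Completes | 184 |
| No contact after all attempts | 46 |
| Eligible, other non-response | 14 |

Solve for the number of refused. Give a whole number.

155

Numerator: 184 + 24 = 208
COOP2 = 208 / D = 0.552
D = 208 / 0.552 = 376.8
Rest of base = 222
refused = 376.8 − 222 ≈ 155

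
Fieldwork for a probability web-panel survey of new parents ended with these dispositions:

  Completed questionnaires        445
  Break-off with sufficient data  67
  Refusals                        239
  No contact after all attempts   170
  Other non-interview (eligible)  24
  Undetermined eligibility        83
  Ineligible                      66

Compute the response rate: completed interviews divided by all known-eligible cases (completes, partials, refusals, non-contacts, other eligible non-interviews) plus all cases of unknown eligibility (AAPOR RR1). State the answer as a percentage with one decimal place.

Top → 445
Denom → 445 + 67 + 239 + 170 + 24 + 83 = 1028
RR1 = 445 / 1028 = 0.4329

43.3%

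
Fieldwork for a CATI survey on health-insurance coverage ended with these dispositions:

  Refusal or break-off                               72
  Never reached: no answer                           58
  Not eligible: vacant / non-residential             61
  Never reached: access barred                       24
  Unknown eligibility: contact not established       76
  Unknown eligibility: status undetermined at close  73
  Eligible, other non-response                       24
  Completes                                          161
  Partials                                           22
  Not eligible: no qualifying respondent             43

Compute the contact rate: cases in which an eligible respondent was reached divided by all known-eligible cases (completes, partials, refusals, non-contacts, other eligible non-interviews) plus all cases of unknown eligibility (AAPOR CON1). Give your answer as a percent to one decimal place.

No answer / not reached = 58 + 24 = 82
Eligibility not determined = 76 + 73 = 149
Screened out, ineligible = 43 + 61 = 104
Numerator: 161 + 22 + 72 + 24 = 279
Denom: 161 + 22 + 72 + 82 + 24 + 149 = 510
CON1 = 279 / 510 = 0.5471

54.7%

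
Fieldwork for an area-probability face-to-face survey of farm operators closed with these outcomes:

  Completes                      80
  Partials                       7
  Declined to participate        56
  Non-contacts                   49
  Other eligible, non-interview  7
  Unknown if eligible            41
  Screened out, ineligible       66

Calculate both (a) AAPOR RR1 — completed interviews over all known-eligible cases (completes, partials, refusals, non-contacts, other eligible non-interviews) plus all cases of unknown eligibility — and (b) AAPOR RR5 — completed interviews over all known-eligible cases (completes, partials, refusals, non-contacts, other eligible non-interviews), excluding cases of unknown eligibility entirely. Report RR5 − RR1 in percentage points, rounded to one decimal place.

Numerator: 80
Base: 80 + 7 + 56 + 49 + 7 + 41 = 240
RR1 = 80 / 240 = 0.3333
Base: 80 + 7 + 56 + 49 + 7 = 199
RR5 = 80 / 199 = 0.4020
Difference = 40.20 − 33.33 = 6.87 percentage points

6.9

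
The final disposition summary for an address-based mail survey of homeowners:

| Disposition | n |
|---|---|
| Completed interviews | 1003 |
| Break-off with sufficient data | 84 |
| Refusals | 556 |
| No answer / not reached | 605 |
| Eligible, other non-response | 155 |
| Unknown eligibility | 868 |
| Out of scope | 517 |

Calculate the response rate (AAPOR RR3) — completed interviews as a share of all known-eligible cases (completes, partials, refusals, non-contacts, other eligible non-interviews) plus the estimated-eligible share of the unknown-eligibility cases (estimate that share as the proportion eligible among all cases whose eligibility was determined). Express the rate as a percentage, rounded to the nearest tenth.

Numerator → 1003
Eligible (known) → 1003 + 84 + 556 + 605 + 155 = 2403
e = 2403 / (2403 + 517) = 2403 / 2920 = 0.8229
Estimated eligible among unknowns → 0.8229 × 868 = 714.28
Denominator → 2403 + 714.28 = 3117.28
RR3 = 1003 / 3117.28 = 0.3218

32.2%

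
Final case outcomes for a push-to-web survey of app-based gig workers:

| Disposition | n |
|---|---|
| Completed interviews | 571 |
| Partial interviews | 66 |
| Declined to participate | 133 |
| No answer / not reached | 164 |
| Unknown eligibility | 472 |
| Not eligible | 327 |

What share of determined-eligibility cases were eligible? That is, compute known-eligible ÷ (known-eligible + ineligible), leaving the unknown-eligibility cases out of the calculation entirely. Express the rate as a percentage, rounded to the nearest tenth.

Known eligible → 571 + 66 + 133 + 164 = 934
e = 934 / (934 + 327) = 934 / 1261 = 0.7407

74.1%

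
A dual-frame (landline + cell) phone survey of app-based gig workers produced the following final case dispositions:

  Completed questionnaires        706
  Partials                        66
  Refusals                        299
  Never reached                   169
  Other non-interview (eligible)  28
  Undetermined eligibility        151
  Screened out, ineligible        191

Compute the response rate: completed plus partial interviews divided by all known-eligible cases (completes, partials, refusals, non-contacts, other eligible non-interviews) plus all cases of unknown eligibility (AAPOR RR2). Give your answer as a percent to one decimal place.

Num = 706 + 66 = 772
Base = 706 + 66 + 299 + 169 + 28 + 151 = 1419
RR2 = 772 / 1419 = 0.5440

54.4%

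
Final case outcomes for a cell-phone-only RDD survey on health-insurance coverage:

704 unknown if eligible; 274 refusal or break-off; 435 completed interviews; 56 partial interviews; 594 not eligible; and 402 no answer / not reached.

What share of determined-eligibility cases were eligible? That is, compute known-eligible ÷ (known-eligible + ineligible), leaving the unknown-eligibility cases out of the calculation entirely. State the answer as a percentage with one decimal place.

Known eligible → 435 + 56 + 274 + 402 = 1167
e = 1167 / (1167 + 594) = 1167 / 1761 = 0.6627

66.3%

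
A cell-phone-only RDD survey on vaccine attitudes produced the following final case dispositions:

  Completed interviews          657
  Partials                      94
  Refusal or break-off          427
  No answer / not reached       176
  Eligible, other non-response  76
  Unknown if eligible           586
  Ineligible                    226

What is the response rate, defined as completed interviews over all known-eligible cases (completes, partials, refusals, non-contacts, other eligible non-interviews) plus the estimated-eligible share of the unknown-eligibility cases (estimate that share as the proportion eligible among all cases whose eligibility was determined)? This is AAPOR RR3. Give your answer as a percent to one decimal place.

Top = 657
Eligible (known) = 657 + 94 + 427 + 176 + 76 = 1430
e = 1430 / (1430 + 226) = 1430 / 1656 = 0.8635
e × U = 0.8635 × 586 = 506.01
Denominator = 1430 + 506.01 = 1936.01
RR3 = 657 / 1936.01 = 0.3394

33.9%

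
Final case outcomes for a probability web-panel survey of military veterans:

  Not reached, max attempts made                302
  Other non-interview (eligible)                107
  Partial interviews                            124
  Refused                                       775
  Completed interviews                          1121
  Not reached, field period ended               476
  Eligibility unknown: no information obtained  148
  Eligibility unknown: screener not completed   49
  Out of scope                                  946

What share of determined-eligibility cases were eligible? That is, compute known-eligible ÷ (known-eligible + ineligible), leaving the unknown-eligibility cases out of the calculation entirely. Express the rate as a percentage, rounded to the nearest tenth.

Non-contacts = 476 + 302 = 778
Undetermined eligibility = 49 + 148 = 197
Eligible (known) = 1121 + 124 + 775 + 778 + 107 = 2905
e = 2905 / (2905 + 946) = 2905 / 3851 = 0.7543

75.4%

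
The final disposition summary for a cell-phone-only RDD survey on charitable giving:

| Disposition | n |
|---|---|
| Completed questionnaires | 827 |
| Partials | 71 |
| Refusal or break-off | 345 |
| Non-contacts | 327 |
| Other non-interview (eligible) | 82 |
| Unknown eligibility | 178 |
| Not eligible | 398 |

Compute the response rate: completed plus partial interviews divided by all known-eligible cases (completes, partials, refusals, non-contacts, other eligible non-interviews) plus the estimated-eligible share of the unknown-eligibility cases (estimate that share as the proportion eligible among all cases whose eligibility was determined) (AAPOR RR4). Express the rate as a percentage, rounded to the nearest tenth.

50.0%

Top = 827 + 71 = 898
Eligible (known) = 827 + 71 + 345 + 327 + 82 = 1652
e = 1652 / (1652 + 398) = 1652 / 2050 = 0.8059
Estimated eligible among unknowns = 0.8059 × 178 = 143.45
Base = 1652 + 143.45 = 1795.45
RR4 = 898 / 1795.45 = 0.5002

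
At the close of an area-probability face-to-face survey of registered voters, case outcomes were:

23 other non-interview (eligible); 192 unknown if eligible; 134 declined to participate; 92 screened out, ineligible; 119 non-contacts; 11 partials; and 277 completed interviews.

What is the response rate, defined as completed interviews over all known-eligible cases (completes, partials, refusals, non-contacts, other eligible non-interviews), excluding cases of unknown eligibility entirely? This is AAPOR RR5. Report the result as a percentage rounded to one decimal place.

49.1%

Numerator: 277
Denominator: 277 + 11 + 134 + 119 + 23 = 564
RR5 = 277 / 564 = 0.4911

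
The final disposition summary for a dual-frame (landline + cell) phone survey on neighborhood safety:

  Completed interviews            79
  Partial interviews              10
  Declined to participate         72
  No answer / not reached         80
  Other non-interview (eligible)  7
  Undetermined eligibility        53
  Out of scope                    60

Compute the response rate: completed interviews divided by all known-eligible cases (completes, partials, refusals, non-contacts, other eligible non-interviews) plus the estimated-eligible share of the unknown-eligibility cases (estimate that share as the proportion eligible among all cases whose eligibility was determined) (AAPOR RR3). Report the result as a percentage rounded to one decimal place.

27.2%

Numerator: 79
Known eligible: 79 + 10 + 72 + 80 + 7 = 248
e = 248 / (248 + 60) = 248 / 308 = 0.8052
Eligible share of unknowns: 0.8052 × 53 = 42.68
Denominator: 248 + 42.68 = 290.68
RR3 = 79 / 290.68 = 0.2718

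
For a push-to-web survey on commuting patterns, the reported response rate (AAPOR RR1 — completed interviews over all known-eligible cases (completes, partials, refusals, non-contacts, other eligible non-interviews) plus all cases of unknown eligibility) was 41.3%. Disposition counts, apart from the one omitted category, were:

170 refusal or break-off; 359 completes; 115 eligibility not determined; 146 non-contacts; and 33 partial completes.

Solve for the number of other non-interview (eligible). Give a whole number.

RR1 = 359 / D = 0.413
D = 359 / 0.413 = 869.2
Other denominator terms total 823
other non-interview (eligible) = 869.2 − 823 ≈ 46

46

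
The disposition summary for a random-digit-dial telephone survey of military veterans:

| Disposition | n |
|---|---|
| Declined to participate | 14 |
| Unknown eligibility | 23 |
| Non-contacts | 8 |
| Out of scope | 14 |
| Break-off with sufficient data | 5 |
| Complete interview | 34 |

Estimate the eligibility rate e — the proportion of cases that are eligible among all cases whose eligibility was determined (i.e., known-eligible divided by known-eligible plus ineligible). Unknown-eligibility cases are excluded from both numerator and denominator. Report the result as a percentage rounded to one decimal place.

81.3%

Determined eligible = 34 + 5 + 14 + 8 = 61
e = 61 / (61 + 14) = 61 / 75 = 0.8133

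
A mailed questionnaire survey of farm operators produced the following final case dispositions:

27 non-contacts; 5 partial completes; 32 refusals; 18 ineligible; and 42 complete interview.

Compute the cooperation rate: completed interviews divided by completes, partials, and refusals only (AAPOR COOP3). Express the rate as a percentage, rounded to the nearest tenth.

Top = 42
Base = 42 + 5 + 32 = 79
COOP3 = 42 / 79 = 0.5316

53.2%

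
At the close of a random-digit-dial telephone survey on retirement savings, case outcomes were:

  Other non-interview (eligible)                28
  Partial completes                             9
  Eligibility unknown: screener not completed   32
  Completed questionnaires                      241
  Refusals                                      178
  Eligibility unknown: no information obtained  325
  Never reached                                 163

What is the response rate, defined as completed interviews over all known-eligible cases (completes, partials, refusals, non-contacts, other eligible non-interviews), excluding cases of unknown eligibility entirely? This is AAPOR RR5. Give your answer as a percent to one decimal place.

Eligibility not determined = 32 + 325 = 357
Top: 241
Denominator: 241 + 9 + 178 + 163 + 28 = 619
RR5 = 241 / 619 = 0.3893

38.9%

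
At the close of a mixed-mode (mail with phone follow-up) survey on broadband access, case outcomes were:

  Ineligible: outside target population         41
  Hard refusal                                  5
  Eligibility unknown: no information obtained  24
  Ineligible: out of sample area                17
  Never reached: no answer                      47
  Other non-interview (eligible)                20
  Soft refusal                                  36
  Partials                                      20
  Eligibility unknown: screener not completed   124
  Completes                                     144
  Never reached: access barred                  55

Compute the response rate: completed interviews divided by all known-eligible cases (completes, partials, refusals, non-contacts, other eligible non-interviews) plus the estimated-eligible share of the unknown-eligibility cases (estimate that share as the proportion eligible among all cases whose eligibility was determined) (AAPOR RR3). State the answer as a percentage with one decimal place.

31.8%

Declined to participate = 5 + 36 = 41
Never reached = 47 + 55 = 102
Eligibility not determined = 124 + 24 = 148
Out of scope = 41 + 17 = 58
Numerator: 144
Eligible (known): 144 + 20 + 41 + 102 + 20 = 327
e = 327 / (327 + 58) = 327 / 385 = 0.8494
e × U: 0.8494 × 148 = 125.71
Base: 327 + 125.71 = 452.71
RR3 = 144 / 452.71 = 0.3181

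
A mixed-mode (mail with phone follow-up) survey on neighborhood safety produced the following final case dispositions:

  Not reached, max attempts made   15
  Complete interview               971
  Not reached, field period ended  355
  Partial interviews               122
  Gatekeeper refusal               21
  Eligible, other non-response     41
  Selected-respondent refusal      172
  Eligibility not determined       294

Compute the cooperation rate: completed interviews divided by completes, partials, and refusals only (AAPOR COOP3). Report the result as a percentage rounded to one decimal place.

Refusals = 21 + 172 = 193
No contact after all attempts = 355 + 15 = 370
Num → 971
Base → 971 + 122 + 193 = 1286
COOP3 = 971 / 1286 = 0.7551

75.5%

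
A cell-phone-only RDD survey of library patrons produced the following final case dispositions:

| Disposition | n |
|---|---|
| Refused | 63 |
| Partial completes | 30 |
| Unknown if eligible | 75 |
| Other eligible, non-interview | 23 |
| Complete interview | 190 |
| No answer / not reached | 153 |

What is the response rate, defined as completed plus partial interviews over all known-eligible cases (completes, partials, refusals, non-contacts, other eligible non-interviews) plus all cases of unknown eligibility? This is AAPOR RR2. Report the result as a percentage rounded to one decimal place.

41.2%

Numerator: 190 + 30 = 220
Base: 190 + 30 + 63 + 153 + 23 + 75 = 534
RR2 = 220 / 534 = 0.4120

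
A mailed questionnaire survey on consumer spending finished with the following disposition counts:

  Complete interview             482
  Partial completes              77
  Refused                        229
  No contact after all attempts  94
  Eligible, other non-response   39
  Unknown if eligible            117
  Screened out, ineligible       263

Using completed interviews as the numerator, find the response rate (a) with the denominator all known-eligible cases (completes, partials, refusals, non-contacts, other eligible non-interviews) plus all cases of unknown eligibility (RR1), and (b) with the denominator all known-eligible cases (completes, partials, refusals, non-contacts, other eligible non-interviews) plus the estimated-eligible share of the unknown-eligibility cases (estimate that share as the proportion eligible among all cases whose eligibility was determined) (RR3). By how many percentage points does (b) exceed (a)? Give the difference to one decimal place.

Num → 482
Denominator → 482 + 77 + 229 + 94 + 39 + 117 = 1038
RR1 = 482 / 1038 = 0.4644
Determined eligible → 482 + 77 + 229 + 94 + 39 = 921
e = 921 / (921 + 263) = 921 / 1184 = 0.7779
e × U → 0.7779 × 117 = 91.01
Denominator → 921 + 91.01 = 1012.01
RR3 = 482 / 1012.01 = 0.4763
Difference = 47.63 − 46.44 = 1.19 percentage points

1.2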